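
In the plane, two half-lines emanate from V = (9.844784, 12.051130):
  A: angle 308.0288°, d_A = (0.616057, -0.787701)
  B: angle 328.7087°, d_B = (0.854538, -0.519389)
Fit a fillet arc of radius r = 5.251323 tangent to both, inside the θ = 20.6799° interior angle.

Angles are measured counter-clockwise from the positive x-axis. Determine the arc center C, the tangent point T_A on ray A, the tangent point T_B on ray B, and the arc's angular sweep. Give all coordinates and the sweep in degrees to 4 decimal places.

center=(31.7127,-7.3854) T_A=(27.5762,-10.6205) T_B=(34.4402,-2.8980) sweep=159.3201

bisector direction at 318.3688° = (0.747436,-0.664334)
center distance |VC| = r/sin(θ/2) = 5.251323/sin(10.3399°) = 29.257206
C = V + |VC|·bis = (31.7127,-7.3854)
T_A = V + ((C−V)·d_A)·d_A = V + 28.7821·d_A = (27.5762,-10.6205)
T_B = V + ((C−V)·d_B)·d_B = V + 28.7821·d_B = (34.4402,-2.8980)
sweep = 180° − θ = 159.3201°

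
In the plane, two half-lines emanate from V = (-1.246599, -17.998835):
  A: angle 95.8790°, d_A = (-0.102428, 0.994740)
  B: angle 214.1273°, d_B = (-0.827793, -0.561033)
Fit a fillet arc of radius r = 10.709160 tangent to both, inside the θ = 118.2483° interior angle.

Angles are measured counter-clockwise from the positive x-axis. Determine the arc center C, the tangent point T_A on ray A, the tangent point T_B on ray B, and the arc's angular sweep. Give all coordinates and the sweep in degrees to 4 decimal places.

bisector direction at 155.0032° = (-0.906331,0.422568)
center distance |VC| = r/sin(θ/2) = 10.709160/sin(59.1242°) = 12.477448
C = V + |VC|·bis = (-12.5553,-12.7263)
T_A = V + ((C−V)·d_A)·d_A = V + 6.4032·d_A = (-1.9025,-11.6293)
T_B = V + ((C−V)·d_B)·d_B = V + 6.4032·d_B = (-6.5471,-21.5912)
sweep = 180° − θ = 61.7517°

center=(-12.5553,-12.7263) T_A=(-1.9025,-11.6293) T_B=(-6.5471,-21.5912) sweep=61.7517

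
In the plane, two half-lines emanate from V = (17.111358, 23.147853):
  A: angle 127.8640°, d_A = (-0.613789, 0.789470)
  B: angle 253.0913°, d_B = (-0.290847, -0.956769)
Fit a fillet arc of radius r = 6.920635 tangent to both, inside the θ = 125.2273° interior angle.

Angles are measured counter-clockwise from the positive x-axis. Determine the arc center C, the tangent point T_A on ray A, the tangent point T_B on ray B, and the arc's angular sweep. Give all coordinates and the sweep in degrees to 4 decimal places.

bisector direction at 190.4777° = (-0.983326,-0.181852)
center distance |VC| = r/sin(θ/2) = 6.920635/sin(62.6136°) = 7.794166
C = V + |VC|·bis = (9.4472,21.7305)
T_A = V + ((C−V)·d_A)·d_A = V + 3.5852·d_A = (14.9108,25.9783)
T_B = V + ((C−V)·d_B)·d_B = V + 3.5852·d_B = (16.0686,19.7176)
sweep = 180° − θ = 54.7727°

center=(9.4472,21.7305) T_A=(14.9108,25.9783) T_B=(16.0686,19.7176) sweep=54.7727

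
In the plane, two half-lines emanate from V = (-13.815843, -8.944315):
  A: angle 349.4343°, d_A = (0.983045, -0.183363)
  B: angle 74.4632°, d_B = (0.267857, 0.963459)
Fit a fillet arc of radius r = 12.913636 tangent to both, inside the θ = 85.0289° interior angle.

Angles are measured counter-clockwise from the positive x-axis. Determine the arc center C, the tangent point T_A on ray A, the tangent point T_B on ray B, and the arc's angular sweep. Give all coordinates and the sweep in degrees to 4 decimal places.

center=(2.3988,1.1676) T_A=(0.0310,-11.5271) T_B=(-10.0429,4.6266) sweep=94.9711

bisector direction at 31.9487° = (0.848522,0.529160)
center distance |VC| = r/sin(θ/2) = 12.913636/sin(42.5144°) = 19.109340
C = V + |VC|·bis = (2.3988,1.1676)
T_A = V + ((C−V)·d_A)·d_A = V + 14.0856·d_A = (0.0310,-11.5271)
T_B = V + ((C−V)·d_B)·d_B = V + 14.0856·d_B = (-10.0429,4.6266)
sweep = 180° − θ = 94.9711°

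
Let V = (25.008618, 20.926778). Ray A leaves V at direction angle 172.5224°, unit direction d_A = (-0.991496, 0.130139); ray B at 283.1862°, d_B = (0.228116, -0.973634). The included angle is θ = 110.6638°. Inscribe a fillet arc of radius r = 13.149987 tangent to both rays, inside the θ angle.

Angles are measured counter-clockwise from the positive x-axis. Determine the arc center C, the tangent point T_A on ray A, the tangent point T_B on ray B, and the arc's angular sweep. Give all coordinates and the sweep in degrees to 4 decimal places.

center=(14.2800,9.0722) T_A=(15.9913,22.1103) T_B=(27.0833,12.0719) sweep=69.3362

bisector direction at 227.8543° = (-0.671018,-0.741441)
center distance |VC| = r/sin(θ/2) = 13.149987/sin(55.3319°) = 15.988587
C = V + |VC|·bis = (14.2800,9.0722)
T_A = V + ((C−V)·d_A)·d_A = V + 9.0947·d_A = (15.9913,22.1103)
T_B = V + ((C−V)·d_B)·d_B = V + 9.0947·d_B = (27.0833,12.0719)
sweep = 180° − θ = 69.3362°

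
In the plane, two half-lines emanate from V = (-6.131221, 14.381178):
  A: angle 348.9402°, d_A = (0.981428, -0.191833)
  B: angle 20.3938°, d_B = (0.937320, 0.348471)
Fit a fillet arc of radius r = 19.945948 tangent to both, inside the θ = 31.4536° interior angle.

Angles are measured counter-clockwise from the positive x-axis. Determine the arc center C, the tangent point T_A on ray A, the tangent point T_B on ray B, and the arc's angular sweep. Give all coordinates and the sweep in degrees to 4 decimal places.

center=(67.2123,20.3686) T_A=(63.3860,0.7931) T_B=(60.2617,39.0643) sweep=148.5464

bisector direction at 4.6670° = (0.996684,0.081364)
center distance |VC| = r/sin(θ/2) = 19.945948/sin(15.7268°) = 73.587513
C = V + |VC|·bis = (67.2123,20.3686)
T_A = V + ((C−V)·d_A)·d_A = V + 70.8328·d_A = (63.3860,0.7931)
T_B = V + ((C−V)·d_B)·d_B = V + 70.8328·d_B = (60.2617,39.0643)
sweep = 180° − θ = 148.5464°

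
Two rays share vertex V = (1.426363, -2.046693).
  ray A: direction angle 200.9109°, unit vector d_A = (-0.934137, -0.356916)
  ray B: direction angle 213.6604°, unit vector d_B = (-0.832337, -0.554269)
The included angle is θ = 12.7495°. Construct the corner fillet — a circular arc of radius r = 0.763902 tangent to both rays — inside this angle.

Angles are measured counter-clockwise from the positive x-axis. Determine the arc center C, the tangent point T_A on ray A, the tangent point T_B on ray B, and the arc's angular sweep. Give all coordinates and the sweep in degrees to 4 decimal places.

center=(-4.6882,-5.2007) T_A=(-4.9608,-4.4871) T_B=(-4.2648,-5.8365) sweep=167.2505

bisector direction at 207.2856° = (-0.888732,-0.458427)
center distance |VC| = r/sin(θ/2) = 0.763902/sin(6.3747°) = 6.880080
C = V + |VC|·bis = (-4.6882,-5.2007)
T_A = V + ((C−V)·d_A)·d_A = V + 6.8375·d_A = (-4.9608,-4.4871)
T_B = V + ((C−V)·d_B)·d_B = V + 6.8375·d_B = (-4.2648,-5.8365)
sweep = 180° − θ = 167.2505°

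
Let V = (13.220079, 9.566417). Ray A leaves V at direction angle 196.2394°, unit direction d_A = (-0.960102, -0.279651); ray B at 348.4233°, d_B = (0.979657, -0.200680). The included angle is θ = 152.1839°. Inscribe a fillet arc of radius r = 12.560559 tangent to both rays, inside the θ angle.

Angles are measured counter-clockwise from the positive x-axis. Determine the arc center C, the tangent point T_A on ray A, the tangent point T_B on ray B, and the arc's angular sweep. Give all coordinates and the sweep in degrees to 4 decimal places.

bisector direction at 272.3313° = (0.040679,-0.999172)
center distance |VC| = r/sin(θ/2) = 12.560559/sin(76.0919°) = 12.939922
C = V + |VC|·bis = (13.7465,-3.3628)
T_A = V + ((C−V)·d_A)·d_A = V + 3.1103·d_A = (10.2339,8.6966)
T_B = V + ((C−V)·d_B)·d_B = V + 3.1103·d_B = (16.2671,8.9422)
sweep = 180° − θ = 27.8161°

center=(13.7465,-3.3628) T_A=(10.2339,8.6966) T_B=(16.2671,8.9422) sweep=27.8161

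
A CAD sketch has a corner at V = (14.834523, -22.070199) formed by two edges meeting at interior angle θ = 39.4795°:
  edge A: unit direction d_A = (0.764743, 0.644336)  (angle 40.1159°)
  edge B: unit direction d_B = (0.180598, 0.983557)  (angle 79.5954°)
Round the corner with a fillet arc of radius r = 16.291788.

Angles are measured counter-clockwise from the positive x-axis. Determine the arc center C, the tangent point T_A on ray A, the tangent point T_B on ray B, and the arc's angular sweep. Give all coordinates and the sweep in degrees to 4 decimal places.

bisector direction at 59.8557° = (0.502180,0.864763)
center distance |VC| = r/sin(θ/2) = 16.291788/sin(19.7398°) = 48.236471
C = V + |VC|·bis = (39.0579,19.6429)
T_A = V + ((C−V)·d_A)·d_A = V + 45.4019·d_A = (49.5553,7.1839)
T_B = V + ((C−V)·d_B)·d_B = V + 45.4019·d_B = (23.0340,22.5852)
sweep = 180° − θ = 140.5205°

center=(39.0579,19.6429) T_A=(49.5553,7.1839) T_B=(23.0340,22.5852) sweep=140.5205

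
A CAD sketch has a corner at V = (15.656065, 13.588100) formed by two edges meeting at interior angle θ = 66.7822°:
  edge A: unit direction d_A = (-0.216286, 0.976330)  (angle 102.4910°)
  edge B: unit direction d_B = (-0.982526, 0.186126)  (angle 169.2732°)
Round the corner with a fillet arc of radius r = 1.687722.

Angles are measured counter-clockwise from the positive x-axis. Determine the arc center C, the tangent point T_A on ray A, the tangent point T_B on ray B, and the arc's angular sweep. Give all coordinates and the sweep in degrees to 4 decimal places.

center=(13.4545,15.7229) T_A=(15.1023,16.0879) T_B=(13.1404,14.0647) sweep=113.2178

bisector direction at 135.8821° = (-0.717909,0.696137)
center distance |VC| = r/sin(θ/2) = 1.687722/sin(33.3911°) = 3.066628
C = V + |VC|·bis = (13.4545,15.7229)
T_A = V + ((C−V)·d_A)·d_A = V + 2.5604·d_A = (15.1023,16.0879)
T_B = V + ((C−V)·d_B)·d_B = V + 2.5604·d_B = (13.1404,14.0647)
sweep = 180° − θ = 113.2178°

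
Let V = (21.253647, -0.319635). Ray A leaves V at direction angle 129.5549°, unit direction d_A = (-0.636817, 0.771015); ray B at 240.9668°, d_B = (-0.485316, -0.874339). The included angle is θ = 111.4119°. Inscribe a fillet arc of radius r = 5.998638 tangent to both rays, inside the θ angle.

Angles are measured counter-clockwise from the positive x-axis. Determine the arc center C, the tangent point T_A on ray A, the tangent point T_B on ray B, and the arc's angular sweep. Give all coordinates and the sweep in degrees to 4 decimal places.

bisector direction at 185.2609° = (-0.995788,-0.091690)
center distance |VC| = r/sin(θ/2) = 5.998638/sin(55.7060°) = 7.260895
C = V + |VC|·bis = (14.0233,-0.9854)
T_A = V + ((C−V)·d_A)·d_A = V + 4.0911·d_A = (18.6484,2.8346)
T_B = V + ((C−V)·d_B)·d_B = V + 4.0911·d_B = (19.2682,-3.8966)
sweep = 180° − θ = 68.5881°

center=(14.0233,-0.9854) T_A=(18.6484,2.8346) T_B=(19.2682,-3.8966) sweep=68.5881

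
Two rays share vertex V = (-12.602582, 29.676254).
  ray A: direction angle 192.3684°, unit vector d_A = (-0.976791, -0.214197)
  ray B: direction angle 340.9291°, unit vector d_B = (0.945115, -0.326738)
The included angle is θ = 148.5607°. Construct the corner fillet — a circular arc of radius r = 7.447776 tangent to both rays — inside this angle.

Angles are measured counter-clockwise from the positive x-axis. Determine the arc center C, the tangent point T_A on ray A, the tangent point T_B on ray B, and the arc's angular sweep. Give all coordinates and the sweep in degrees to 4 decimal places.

center=(-13.0549,21.9523) T_A=(-14.6502,29.2272) T_B=(-10.6214,28.9913) sweep=31.4393

bisector direction at 266.6488° = (-0.058457,-0.998290)
center distance |VC| = r/sin(θ/2) = 7.447776/sin(74.2803°) = 7.737154
C = V + |VC|·bis = (-13.0549,21.9523)
T_A = V + ((C−V)·d_A)·d_A = V + 2.0962·d_A = (-14.6502,29.2272)
T_B = V + ((C−V)·d_B)·d_B = V + 2.0962·d_B = (-10.6214,28.9913)
sweep = 180° − θ = 31.4393°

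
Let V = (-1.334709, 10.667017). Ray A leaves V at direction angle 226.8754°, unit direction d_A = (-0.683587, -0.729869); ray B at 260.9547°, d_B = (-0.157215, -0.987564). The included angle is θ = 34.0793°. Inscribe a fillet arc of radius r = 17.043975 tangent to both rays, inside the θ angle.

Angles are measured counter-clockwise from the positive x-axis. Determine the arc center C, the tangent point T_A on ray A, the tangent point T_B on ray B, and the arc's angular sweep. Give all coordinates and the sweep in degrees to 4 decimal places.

center=(-26.9096,-41.5725) T_A=(-39.3494,-29.9215) T_B=(-10.0776,-44.2521) sweep=145.9207

bisector direction at 243.9151° = (-0.439703,-0.898143)
center distance |VC| = r/sin(θ/2) = 17.043975/sin(17.0397°) = 58.163929
C = V + |VC|·bis = (-26.9096,-41.5725)
T_A = V + ((C−V)·d_A)·d_A = V + 55.6107·d_A = (-39.3494,-29.9215)
T_B = V + ((C−V)·d_B)·d_B = V + 55.6107·d_B = (-10.0776,-44.2521)
sweep = 180° − θ = 145.9207°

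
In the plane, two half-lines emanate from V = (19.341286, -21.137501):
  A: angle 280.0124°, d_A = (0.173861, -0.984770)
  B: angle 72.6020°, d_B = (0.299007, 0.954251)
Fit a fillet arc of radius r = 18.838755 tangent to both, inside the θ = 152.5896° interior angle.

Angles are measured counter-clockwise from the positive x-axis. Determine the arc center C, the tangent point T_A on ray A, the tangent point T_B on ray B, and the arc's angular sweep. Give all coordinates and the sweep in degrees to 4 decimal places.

center=(38.6919,-22.3864) T_A=(20.1400,-25.6617) T_B=(20.7150,-16.7535) sweep=27.4104

bisector direction at 356.3072° = (0.997924,-0.064407)
center distance |VC| = r/sin(θ/2) = 18.838755/sin(76.2948°) = 19.390859
C = V + |VC|·bis = (38.6919,-22.3864)
T_A = V + ((C−V)·d_A)·d_A = V + 4.5942·d_A = (20.1400,-25.6617)
T_B = V + ((C−V)·d_B)·d_B = V + 4.5942·d_B = (20.7150,-16.7535)
sweep = 180° − θ = 27.4104°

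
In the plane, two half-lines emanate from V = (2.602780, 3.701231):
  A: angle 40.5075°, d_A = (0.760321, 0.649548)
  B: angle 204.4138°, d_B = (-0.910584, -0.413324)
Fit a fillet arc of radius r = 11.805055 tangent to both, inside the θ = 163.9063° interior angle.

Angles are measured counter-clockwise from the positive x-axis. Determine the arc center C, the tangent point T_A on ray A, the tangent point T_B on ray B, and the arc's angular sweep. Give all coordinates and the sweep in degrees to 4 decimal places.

center=(-3.7962,13.7609) T_A=(3.8717,4.7853) T_B=(1.0831,3.0114) sweep=16.0937

bisector direction at 122.4606° = (-0.536720,0.843760)
center distance |VC| = r/sin(θ/2) = 11.805055/sin(81.9531°) = 11.922444
C = V + |VC|·bis = (-3.7962,13.7609)
T_A = V + ((C−V)·d_A)·d_A = V + 1.6689·d_A = (3.8717,4.7853)
T_B = V + ((C−V)·d_B)·d_B = V + 1.6689·d_B = (1.0831,3.0114)
sweep = 180° − θ = 16.0937°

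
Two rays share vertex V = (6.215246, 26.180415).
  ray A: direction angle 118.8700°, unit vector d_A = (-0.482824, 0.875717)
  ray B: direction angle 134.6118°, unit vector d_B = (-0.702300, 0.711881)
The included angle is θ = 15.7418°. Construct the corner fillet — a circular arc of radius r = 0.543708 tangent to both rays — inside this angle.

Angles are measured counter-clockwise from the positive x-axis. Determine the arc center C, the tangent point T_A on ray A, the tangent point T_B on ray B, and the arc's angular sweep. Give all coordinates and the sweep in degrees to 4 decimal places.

bisector direction at 126.7409° = (-0.598197,0.801349)
center distance |VC| = r/sin(θ/2) = 0.543708/sin(7.8709°) = 3.970368
C = V + |VC|·bis = (3.8402,29.3621)
T_A = V + ((C−V)·d_A)·d_A = V + 3.9330·d_A = (4.3163,29.6246)
T_B = V + ((C−V)·d_B)·d_B = V + 3.9330·d_B = (3.4531,28.9802)
sweep = 180° − θ = 164.2582°

center=(3.8402,29.3621) T_A=(4.3163,29.6246) T_B=(3.4531,28.9802) sweep=164.2582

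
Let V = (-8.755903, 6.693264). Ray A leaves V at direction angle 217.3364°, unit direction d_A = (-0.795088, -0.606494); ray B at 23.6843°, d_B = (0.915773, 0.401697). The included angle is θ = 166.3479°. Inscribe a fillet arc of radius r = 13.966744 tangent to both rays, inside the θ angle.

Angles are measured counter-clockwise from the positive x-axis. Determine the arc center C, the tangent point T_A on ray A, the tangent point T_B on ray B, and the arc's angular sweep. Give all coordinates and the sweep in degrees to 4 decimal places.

bisector direction at 300.5104° = (0.507694,-0.861537)
center distance |VC| = r/sin(θ/2) = 13.966744/sin(83.1740°) = 14.066453
C = V + |VC|·bis = (-1.6144,-5.4255)
T_A = V + ((C−V)·d_A)·d_A = V + 1.6719·d_A = (-10.0852,5.6793)
T_B = V + ((C−V)·d_B)·d_B = V + 1.6719·d_B = (-7.2248,7.3649)
sweep = 180° − θ = 13.6521°

center=(-1.6144,-5.4255) T_A=(-10.0852,5.6793) T_B=(-7.2248,7.3649) sweep=13.6521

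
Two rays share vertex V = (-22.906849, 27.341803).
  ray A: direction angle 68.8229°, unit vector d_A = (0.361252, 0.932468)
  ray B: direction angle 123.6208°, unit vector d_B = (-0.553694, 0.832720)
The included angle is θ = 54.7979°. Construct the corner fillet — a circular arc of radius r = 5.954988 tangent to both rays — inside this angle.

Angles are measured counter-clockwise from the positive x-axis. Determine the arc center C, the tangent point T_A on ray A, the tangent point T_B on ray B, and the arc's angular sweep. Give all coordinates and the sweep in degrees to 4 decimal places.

center=(-24.3093,40.2060) T_A=(-18.7565,38.0548) T_B=(-29.2682,36.9088) sweep=125.2021

bisector direction at 96.2219° = (-0.108378,0.994110)
center distance |VC| = r/sin(θ/2) = 5.954988/sin(27.3989°) = 12.940464
C = V + |VC|·bis = (-24.3093,40.2060)
T_A = V + ((C−V)·d_A)·d_A = V + 11.4889·d_A = (-18.7565,38.0548)
T_B = V + ((C−V)·d_B)·d_B = V + 11.4889·d_B = (-29.2682,36.9088)
sweep = 180° − θ = 125.2021°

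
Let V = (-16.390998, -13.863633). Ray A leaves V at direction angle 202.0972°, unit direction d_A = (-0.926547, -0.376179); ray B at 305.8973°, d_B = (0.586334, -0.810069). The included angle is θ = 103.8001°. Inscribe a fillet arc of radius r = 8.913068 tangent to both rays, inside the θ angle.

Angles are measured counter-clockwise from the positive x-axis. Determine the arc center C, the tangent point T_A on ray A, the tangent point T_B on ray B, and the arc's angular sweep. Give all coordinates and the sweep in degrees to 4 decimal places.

center=(-19.5135,-24.7510) T_A=(-22.8664,-16.4926) T_B=(-12.2933,-19.5250) sweep=76.1999

bisector direction at 253.9972° = (-0.275683,-0.961248)
center distance |VC| = r/sin(θ/2) = 8.913068/sin(51.9001°) = 11.326300
C = V + |VC|·bis = (-19.5135,-24.7510)
T_A = V + ((C−V)·d_A)·d_A = V + 6.9887·d_A = (-22.8664,-16.4926)
T_B = V + ((C−V)·d_B)·d_B = V + 6.9887·d_B = (-12.2933,-19.5250)
sweep = 180° − θ = 76.1999°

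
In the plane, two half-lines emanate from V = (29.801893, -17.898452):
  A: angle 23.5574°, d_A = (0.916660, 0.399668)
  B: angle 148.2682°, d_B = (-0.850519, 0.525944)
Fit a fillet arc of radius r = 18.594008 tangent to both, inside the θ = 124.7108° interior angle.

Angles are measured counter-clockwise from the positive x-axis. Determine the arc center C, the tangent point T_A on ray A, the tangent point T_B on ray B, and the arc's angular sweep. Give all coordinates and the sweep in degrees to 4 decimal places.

center=(31.2980,3.0384) T_A=(38.7294,-14.0060) T_B=(21.5186,-12.7762) sweep=55.2892

bisector direction at 85.9128° = (0.071275,0.997457)
center distance |VC| = r/sin(θ/2) = 18.594008/sin(62.3554°) = 20.990192
C = V + |VC|·bis = (31.2980,3.0384)
T_A = V + ((C−V)·d_A)·d_A = V + 9.7391·d_A = (38.7294,-14.0060)
T_B = V + ((C−V)·d_B)·d_B = V + 9.7391·d_B = (21.5186,-12.7762)
sweep = 180° − θ = 55.2892°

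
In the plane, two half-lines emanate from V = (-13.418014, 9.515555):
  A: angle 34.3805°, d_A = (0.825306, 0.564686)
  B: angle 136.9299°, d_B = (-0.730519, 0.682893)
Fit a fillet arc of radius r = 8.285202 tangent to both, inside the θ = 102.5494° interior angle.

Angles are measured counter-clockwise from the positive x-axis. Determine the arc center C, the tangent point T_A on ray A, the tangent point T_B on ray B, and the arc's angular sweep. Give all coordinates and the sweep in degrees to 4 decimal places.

bisector direction at 85.6552° = (0.075758,0.997126)
center distance |VC| = r/sin(θ/2) = 8.285202/sin(51.2747°) = 10.619954
C = V + |VC|·bis = (-12.6135,20.1050)
T_A = V + ((C−V)·d_A)·d_A = V + 6.6437·d_A = (-7.9349,13.2672)
T_B = V + ((C−V)·d_B)·d_B = V + 6.6437·d_B = (-18.2714,14.0525)
sweep = 180° − θ = 77.4506°

center=(-12.6135,20.1050) T_A=(-7.9349,13.2672) T_B=(-18.2714,14.0525) sweep=77.4506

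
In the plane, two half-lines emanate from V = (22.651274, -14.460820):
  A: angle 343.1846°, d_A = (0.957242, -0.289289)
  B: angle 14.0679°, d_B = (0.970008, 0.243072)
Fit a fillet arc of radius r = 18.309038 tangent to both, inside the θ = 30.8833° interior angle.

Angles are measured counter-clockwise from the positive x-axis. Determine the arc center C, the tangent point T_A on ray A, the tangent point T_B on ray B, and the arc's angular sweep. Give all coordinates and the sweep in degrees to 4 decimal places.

bisector direction at 358.6263° = (0.999713,-0.023974)
center distance |VC| = r/sin(θ/2) = 18.309038/sin(15.4416°) = 68.764564
C = V + |VC|·bis = (91.3961,-16.1094)
T_A = V + ((C−V)·d_A)·d_A = V + 66.2823·d_A = (86.0995,-33.6356)
T_B = V + ((C−V)·d_B)·d_B = V + 66.2823·d_B = (86.9457,1.6505)
sweep = 180° − θ = 149.1167°

center=(91.3961,-16.1094) T_A=(86.0995,-33.6356) T_B=(86.9457,1.6505) sweep=149.1167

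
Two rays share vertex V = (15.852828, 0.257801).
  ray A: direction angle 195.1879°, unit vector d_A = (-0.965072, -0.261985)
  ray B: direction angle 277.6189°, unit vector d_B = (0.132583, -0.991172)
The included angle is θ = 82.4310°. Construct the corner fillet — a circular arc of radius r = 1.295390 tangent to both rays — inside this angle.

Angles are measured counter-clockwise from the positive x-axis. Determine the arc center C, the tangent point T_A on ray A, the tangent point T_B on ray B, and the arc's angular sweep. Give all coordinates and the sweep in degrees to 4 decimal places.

center=(14.7650,-1.3798) T_A=(14.4256,-0.1297) T_B=(16.0489,-1.2080) sweep=97.5690

bisector direction at 236.4034° = (-0.553342,-0.832954)
center distance |VC| = r/sin(θ/2) = 1.295390/sin(41.2155°) = 1.966010
C = V + |VC|·bis = (14.7650,-1.3798)
T_A = V + ((C−V)·d_A)·d_A = V + 1.4789·d_A = (14.4256,-0.1297)
T_B = V + ((C−V)·d_B)·d_B = V + 1.4789·d_B = (16.0489,-1.2080)
sweep = 180° − θ = 97.5690°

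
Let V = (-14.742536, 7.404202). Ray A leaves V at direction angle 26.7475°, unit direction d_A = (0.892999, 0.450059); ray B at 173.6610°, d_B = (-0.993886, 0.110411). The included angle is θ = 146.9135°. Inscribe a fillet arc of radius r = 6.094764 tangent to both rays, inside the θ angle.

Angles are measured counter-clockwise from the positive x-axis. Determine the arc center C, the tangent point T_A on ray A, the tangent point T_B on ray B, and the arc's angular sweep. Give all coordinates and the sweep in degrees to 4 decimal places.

bisector direction at 100.2043° = (-0.177158,0.984182)
center distance |VC| = r/sin(θ/2) = 6.094764/sin(73.4567°) = 6.357951
C = V + |VC|·bis = (-15.8689,13.6616)
T_A = V + ((C−V)·d_A)·d_A = V + 1.8104·d_A = (-13.1259,8.2190)
T_B = V + ((C−V)·d_B)·d_B = V + 1.8104·d_B = (-16.5418,7.6041)
sweep = 180° − θ = 33.0865°

center=(-15.8689,13.6616) T_A=(-13.1259,8.2190) T_B=(-16.5418,7.6041) sweep=33.0865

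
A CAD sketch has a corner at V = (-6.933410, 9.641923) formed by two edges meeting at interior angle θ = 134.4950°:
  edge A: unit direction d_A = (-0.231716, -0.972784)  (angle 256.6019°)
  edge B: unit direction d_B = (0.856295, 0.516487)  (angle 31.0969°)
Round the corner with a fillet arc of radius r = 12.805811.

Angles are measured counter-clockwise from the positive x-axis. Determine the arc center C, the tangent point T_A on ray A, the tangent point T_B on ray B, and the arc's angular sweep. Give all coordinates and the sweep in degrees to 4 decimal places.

center=(4.2794,1.4502) T_A=(-8.1779,4.4175) T_B=(-2.3346,12.4158) sweep=45.5050

bisector direction at 323.8494° = (0.807469,-0.589910)
center distance |VC| = r/sin(θ/2) = 12.805811/sin(67.2475°) = 13.886393
C = V + |VC|·bis = (4.2794,1.4502)
T_A = V + ((C−V)·d_A)·d_A = V + 5.3706·d_A = (-8.1779,4.4175)
T_B = V + ((C−V)·d_B)·d_B = V + 5.3706·d_B = (-2.3346,12.4158)
sweep = 180° − θ = 45.5050°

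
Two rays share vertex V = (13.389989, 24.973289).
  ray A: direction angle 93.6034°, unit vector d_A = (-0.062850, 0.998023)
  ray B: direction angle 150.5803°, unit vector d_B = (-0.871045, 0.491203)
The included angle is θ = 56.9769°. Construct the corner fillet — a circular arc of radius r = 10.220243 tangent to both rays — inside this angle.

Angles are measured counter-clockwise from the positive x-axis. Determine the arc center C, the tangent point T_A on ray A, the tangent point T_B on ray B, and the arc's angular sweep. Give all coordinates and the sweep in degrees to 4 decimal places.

center=(2.0063,43.1261) T_A=(12.2064,43.7685) T_B=(-3.0139,34.2238) sweep=123.0231

bisector direction at 122.0918° = (-0.531278,0.847198)
center distance |VC| = r/sin(θ/2) = 10.220243/sin(28.4885°) = 21.426913
C = V + |VC|·bis = (2.0063,43.1261)
T_A = V + ((C−V)·d_A)·d_A = V + 18.8324·d_A = (12.2064,43.7685)
T_B = V + ((C−V)·d_B)·d_B = V + 18.8324·d_B = (-3.0139,34.2238)
sweep = 180° − θ = 123.0231°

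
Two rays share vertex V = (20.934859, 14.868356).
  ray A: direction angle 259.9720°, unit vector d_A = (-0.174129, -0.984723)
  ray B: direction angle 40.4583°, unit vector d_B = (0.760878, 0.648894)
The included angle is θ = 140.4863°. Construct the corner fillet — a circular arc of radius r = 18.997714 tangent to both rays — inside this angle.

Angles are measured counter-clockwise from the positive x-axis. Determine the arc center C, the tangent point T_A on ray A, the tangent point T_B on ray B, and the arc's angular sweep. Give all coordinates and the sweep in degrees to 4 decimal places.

center=(38.4542,4.8411) T_A=(19.7467,8.1492) T_B=(26.1267,19.2960) sweep=39.5137

bisector direction at 330.2151° = (0.867897,-0.496744)
center distance |VC| = r/sin(θ/2) = 18.997714/sin(70.2431°) = 20.185948
C = V + |VC|·bis = (38.4542,4.8411)
T_A = V + ((C−V)·d_A)·d_A = V + 6.8234·d_A = (19.7467,8.1492)
T_B = V + ((C−V)·d_B)·d_B = V + 6.8234·d_B = (26.1267,19.2960)
sweep = 180° − θ = 39.5137°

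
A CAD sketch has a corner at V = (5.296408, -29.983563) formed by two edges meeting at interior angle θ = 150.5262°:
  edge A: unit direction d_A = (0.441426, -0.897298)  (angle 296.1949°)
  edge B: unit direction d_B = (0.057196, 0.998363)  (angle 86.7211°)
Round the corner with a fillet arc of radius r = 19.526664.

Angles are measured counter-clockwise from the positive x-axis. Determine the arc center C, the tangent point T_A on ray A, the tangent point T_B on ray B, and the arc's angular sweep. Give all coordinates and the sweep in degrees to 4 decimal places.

center=(25.0849,-25.9727) T_A=(7.5636,-34.5922) T_B=(5.5902,-24.8558) sweep=29.4738

bisector direction at 11.4580° = (0.980071,0.198650)
center distance |VC| = r/sin(θ/2) = 19.526664/sin(75.2631°) = 20.190860
C = V + |VC|·bis = (25.0849,-25.9727)
T_A = V + ((C−V)·d_A)·d_A = V + 5.1362·d_A = (7.5636,-34.5922)
T_B = V + ((C−V)·d_B)·d_B = V + 5.1362·d_B = (5.5902,-24.8558)
sweep = 180° − θ = 29.4738°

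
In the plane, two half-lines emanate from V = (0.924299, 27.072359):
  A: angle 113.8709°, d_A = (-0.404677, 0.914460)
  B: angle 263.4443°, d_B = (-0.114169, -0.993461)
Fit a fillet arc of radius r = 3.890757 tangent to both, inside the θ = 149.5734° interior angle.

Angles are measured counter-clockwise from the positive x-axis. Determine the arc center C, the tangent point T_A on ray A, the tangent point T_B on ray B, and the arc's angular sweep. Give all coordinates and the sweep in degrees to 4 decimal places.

bisector direction at 188.6576° = (-0.988606,-0.150529)
center distance |VC| = r/sin(θ/2) = 3.890757/sin(74.7867°) = 4.032058
C = V + |VC|·bis = (-3.0618,26.4654)
T_A = V + ((C−V)·d_A)·d_A = V + 1.0581·d_A = (0.4961,28.0399)
T_B = V + ((C−V)·d_B)·d_B = V + 1.0581·d_B = (0.8035,26.0212)
sweep = 180° − θ = 30.4266°

center=(-3.0618,26.4654) T_A=(0.4961,28.0399) T_B=(0.8035,26.0212) sweep=30.4266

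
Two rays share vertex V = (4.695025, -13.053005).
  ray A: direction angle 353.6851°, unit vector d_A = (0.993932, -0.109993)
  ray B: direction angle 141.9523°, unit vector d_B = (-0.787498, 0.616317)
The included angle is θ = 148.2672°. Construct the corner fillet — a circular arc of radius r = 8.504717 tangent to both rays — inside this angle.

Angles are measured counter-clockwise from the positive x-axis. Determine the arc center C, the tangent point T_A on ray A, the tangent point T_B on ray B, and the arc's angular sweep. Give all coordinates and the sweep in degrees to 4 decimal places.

center=(8.0331,-4.8658) T_A=(7.0976,-13.3189) T_B=(2.7915,-11.5632) sweep=31.7328

bisector direction at 67.8187° = (0.377539,0.925994)
center distance |VC| = r/sin(θ/2) = 8.504717/sin(74.1336°) = 8.841565
C = V + |VC|·bis = (8.0331,-4.8658)
T_A = V + ((C−V)·d_A)·d_A = V + 2.4172·d_A = (7.0976,-13.3189)
T_B = V + ((C−V)·d_B)·d_B = V + 2.4172·d_B = (2.7915,-11.5632)
sweep = 180° − θ = 31.7328°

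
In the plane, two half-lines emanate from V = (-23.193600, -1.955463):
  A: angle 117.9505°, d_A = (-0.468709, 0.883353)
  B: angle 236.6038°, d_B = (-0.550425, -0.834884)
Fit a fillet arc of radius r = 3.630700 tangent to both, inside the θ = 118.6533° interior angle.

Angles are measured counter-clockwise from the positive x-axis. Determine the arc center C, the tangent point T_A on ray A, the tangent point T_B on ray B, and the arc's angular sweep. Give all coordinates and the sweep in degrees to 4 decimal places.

center=(-27.4101,-1.7549) T_A=(-24.2029,-0.0532) T_B=(-24.3789,-3.7534) sweep=61.3467

bisector direction at 177.2772° = (-0.998871,0.047505)
center distance |VC| = r/sin(θ/2) = 3.630700/sin(59.3267°) = 4.221304
C = V + |VC|·bis = (-27.4101,-1.7549)
T_A = V + ((C−V)·d_A)·d_A = V + 2.1535·d_A = (-24.2029,-0.0532)
T_B = V + ((C−V)·d_B)·d_B = V + 2.1535·d_B = (-24.3789,-3.7534)
sweep = 180° − θ = 61.3467°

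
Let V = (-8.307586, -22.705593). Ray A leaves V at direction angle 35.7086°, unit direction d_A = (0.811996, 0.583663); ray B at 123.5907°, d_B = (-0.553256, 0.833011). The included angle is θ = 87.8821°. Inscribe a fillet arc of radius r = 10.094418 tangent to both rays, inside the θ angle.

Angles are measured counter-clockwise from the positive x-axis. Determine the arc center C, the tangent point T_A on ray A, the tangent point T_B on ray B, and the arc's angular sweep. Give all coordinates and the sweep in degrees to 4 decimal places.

center=(-5.6940,-8.3953) T_A=(0.1978,-16.5919) T_B=(-14.1027,-13.9801) sweep=92.1179

bisector direction at 79.6496° = (0.179667,0.983728)
center distance |VC| = r/sin(θ/2) = 10.094418/sin(43.9410°) = 14.546992
C = V + |VC|·bis = (-5.6940,-8.3953)
T_A = V + ((C−V)·d_A)·d_A = V + 10.4746·d_A = (0.1978,-16.5919)
T_B = V + ((C−V)·d_B)·d_B = V + 10.4746·d_B = (-14.1027,-13.9801)
sweep = 180° − θ = 92.1179°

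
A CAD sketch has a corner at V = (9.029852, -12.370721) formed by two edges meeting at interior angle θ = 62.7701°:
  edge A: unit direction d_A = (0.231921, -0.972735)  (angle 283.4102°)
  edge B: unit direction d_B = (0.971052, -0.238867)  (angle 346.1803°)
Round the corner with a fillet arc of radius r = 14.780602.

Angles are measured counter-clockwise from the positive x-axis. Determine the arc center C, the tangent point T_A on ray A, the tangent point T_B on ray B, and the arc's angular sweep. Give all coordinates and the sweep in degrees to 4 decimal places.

center=(29.0266,-32.5109) T_A=(14.6490,-35.9388) T_B=(32.5572,-18.1582) sweep=117.2299

bisector direction at 314.7952° = (0.704575,-0.709629)
center distance |VC| = r/sin(θ/2) = 14.780602/sin(31.3850°) = 28.381286
C = V + |VC|·bis = (29.0266,-32.5109)
T_A = V + ((C−V)·d_A)·d_A = V + 24.2287·d_A = (14.6490,-35.9388)
T_B = V + ((C−V)·d_B)·d_B = V + 24.2287·d_B = (32.5572,-18.1582)
sweep = 180° − θ = 117.2299°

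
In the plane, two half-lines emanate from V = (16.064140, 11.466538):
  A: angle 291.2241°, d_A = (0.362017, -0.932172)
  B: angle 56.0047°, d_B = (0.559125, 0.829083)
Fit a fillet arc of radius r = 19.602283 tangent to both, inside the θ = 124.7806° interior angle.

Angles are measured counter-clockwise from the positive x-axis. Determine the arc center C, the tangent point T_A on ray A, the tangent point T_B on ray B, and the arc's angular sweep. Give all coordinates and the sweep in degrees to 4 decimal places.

center=(38.0482,9.0062) T_A=(19.7756,1.9099) T_B=(21.7963,19.9663) sweep=55.2194

bisector direction at 353.6144° = (0.993796,-0.111219)
center distance |VC| = r/sin(θ/2) = 19.602283/sin(62.3903°) = 22.121349
C = V + |VC|·bis = (38.0482,9.0062)
T_A = V + ((C−V)·d_A)·d_A = V + 10.2521·d_A = (19.7756,1.9099)
T_B = V + ((C−V)·d_B)·d_B = V + 10.2521·d_B = (21.7963,19.9663)
sweep = 180° − θ = 55.2194°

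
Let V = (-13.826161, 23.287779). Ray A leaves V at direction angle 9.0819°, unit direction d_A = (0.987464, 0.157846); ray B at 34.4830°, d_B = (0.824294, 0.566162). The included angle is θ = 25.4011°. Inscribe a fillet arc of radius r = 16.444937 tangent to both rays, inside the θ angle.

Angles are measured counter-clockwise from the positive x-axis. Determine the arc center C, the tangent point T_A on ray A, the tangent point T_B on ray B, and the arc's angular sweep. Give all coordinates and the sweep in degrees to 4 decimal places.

center=(55.6320,51.0444) T_A=(58.2278,34.8056) T_B=(46.3215,64.5998) sweep=154.5989

bisector direction at 21.7825° = (0.928600,0.371083)
center distance |VC| = r/sin(θ/2) = 16.444937/sin(12.7005°) = 74.798819
C = V + |VC|·bis = (55.6320,51.0444)
T_A = V + ((C−V)·d_A)·d_A = V + 72.9687·d_A = (58.2278,34.8056)
T_B = V + ((C−V)·d_B)·d_B = V + 72.9687·d_B = (46.3215,64.5998)
sweep = 180° − θ = 154.5989°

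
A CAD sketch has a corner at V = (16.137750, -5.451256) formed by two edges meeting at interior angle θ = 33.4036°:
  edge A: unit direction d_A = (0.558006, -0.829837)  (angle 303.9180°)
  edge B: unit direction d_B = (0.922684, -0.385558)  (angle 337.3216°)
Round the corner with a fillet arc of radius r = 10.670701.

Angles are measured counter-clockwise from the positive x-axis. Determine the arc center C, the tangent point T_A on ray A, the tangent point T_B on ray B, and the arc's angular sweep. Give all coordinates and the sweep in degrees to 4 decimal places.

bisector direction at 320.6198° = (0.772953,-0.634463)
center distance |VC| = r/sin(θ/2) = 10.670701/sin(16.7018°) = 37.129609
C = V + |VC|·bis = (44.8372,-29.0086)
T_A = V + ((C−V)·d_A)·d_A = V + 35.5632·d_A = (35.9822,-34.9629)
T_B = V + ((C−V)·d_B)·d_B = V + 35.5632·d_B = (48.9514,-19.1630)
sweep = 180° − θ = 146.5964°

center=(44.8372,-29.0086) T_A=(35.9822,-34.9629) T_B=(48.9514,-19.1630) sweep=146.5964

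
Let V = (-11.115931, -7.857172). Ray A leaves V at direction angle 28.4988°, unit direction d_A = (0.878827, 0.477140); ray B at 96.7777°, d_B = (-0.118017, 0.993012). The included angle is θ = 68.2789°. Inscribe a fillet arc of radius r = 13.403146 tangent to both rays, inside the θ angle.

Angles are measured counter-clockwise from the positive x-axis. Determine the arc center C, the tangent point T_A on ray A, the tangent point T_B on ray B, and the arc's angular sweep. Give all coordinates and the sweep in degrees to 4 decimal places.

center=(-0.1393,13.3535) T_A=(6.2559,1.5745) T_B=(-13.4488,11.7717) sweep=111.7211

bisector direction at 62.6382° = (0.459607,0.888122)
center distance |VC| = r/sin(θ/2) = 13.403146/sin(34.1394°) = 23.882628
C = V + |VC|·bis = (-0.1393,13.3535)
T_A = V + ((C−V)·d_A)·d_A = V + 19.7670·d_A = (6.2559,1.5745)
T_B = V + ((C−V)·d_B)·d_B = V + 19.7670·d_B = (-13.4488,11.7717)
sweep = 180° − θ = 111.7211°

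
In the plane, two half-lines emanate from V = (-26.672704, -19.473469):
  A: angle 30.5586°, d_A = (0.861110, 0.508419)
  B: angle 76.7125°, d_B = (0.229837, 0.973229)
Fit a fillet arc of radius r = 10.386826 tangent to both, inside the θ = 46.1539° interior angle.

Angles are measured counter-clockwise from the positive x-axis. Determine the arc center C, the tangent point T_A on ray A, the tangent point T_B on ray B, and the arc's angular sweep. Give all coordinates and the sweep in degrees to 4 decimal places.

bisector direction at 53.6355° = (0.592919,0.805262)
center distance |VC| = r/sin(θ/2) = 10.386826/sin(23.0770°) = 26.499233
C = V + |VC|·bis = (-10.9608,1.8654)
T_A = V + ((C−V)·d_A)·d_A = V + 24.3787·d_A = (-5.6799,-7.0788)
T_B = V + ((C−V)·d_B)·d_B = V + 24.3787·d_B = (-21.0696,4.2526)
sweep = 180° − θ = 133.8461°

center=(-10.9608,1.8654) T_A=(-5.6799,-7.0788) T_B=(-21.0696,4.2526) sweep=133.8461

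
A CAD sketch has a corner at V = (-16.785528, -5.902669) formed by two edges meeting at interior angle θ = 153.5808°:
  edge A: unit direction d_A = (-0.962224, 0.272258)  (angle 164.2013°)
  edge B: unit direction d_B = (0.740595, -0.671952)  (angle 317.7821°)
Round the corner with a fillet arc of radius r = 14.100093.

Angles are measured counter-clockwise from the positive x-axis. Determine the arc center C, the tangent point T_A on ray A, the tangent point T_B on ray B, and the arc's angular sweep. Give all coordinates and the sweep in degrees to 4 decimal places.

bisector direction at 240.9917° = (-0.484936,-0.874549)
center distance |VC| = r/sin(θ/2) = 14.100093/sin(76.7904°) = 14.483312
C = V + |VC|·bis = (-23.8090,-18.5690)
T_A = V + ((C−V)·d_A)·d_A = V + 3.3096·d_A = (-19.9701,-5.0016)
T_B = V + ((C−V)·d_B)·d_B = V + 3.3096·d_B = (-14.3344,-8.1266)
sweep = 180° − θ = 26.4192°

center=(-23.8090,-18.5690) T_A=(-19.9701,-5.0016) T_B=(-14.3344,-8.1266) sweep=26.4192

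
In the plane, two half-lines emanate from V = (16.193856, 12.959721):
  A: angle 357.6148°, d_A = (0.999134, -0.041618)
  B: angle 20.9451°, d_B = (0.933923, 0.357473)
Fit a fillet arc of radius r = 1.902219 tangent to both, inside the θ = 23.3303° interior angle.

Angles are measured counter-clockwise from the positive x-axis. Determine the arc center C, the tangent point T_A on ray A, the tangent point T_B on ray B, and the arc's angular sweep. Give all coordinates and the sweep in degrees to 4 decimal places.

center=(25.4787,14.4768) T_A=(25.3996,12.5763) T_B=(24.7987,16.2534) sweep=156.6697

bisector direction at 9.2799° = (0.986912,0.161258)
center distance |VC| = r/sin(θ/2) = 1.902219/sin(11.6652°) = 9.408000
C = V + |VC|·bis = (25.4787,14.4768)
T_A = V + ((C−V)·d_A)·d_A = V + 9.2137·d_A = (25.3996,12.5763)
T_B = V + ((C−V)·d_B)·d_B = V + 9.2137·d_B = (24.7987,16.2534)
sweep = 180° − θ = 156.6697°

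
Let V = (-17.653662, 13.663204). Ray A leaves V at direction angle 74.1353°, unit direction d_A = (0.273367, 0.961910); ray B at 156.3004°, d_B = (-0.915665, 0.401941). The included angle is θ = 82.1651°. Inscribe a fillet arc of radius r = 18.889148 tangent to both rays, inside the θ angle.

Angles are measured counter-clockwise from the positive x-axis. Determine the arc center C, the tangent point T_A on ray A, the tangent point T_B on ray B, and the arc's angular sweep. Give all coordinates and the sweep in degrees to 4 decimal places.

bisector direction at 115.2179° = (-0.426061,0.904694)
center distance |VC| = r/sin(θ/2) = 18.889148/sin(41.0825°) = 28.744231
C = V + |VC|·bis = (-29.9005,39.6679)
T_A = V + ((C−V)·d_A)·d_A = V + 21.6664·d_A = (-11.7308,34.5043)
T_B = V + ((C−V)·d_B)·d_B = V + 21.6664·d_B = (-37.4928,22.3718)
sweep = 180° − θ = 97.8349°

center=(-29.9005,39.6679) T_A=(-11.7308,34.5043) T_B=(-37.4928,22.3718) sweep=97.8349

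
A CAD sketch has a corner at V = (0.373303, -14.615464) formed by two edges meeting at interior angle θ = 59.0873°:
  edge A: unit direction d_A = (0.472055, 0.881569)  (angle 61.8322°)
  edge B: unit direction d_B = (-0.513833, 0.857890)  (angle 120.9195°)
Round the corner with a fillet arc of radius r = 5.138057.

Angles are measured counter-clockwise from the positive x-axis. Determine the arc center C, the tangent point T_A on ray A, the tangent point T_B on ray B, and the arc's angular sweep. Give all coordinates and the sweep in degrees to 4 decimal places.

center=(0.1231,-4.1983) T_A=(4.6527,-6.6237) T_B=(-4.2848,-6.8384) sweep=120.9127

bisector direction at 91.3758° = (-0.024011,0.999712)
center distance |VC| = r/sin(θ/2) = 5.138057/sin(29.5436°) = 10.420194
C = V + |VC|·bis = (0.1231,-4.1983)
T_A = V + ((C−V)·d_A)·d_A = V + 9.0654·d_A = (4.6527,-6.6237)
T_B = V + ((C−V)·d_B)·d_B = V + 9.0654·d_B = (-4.2848,-6.8384)
sweep = 180° − θ = 120.9127°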